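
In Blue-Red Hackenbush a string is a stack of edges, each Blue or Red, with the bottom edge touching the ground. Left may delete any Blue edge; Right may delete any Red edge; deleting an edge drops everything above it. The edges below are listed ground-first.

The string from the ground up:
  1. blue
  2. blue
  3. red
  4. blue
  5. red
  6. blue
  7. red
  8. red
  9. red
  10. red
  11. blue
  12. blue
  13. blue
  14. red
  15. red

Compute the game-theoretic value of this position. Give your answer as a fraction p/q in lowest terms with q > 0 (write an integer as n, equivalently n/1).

b: Left { 0 }, Right {  } → simplest 1
bb: Left { 0, 1 }, Right {  } → simplest 2
bbr: Left { 0, 1 }, Right { 2 } → simplest 3/2
bbrb: Left { 0, 1, 3/2 }, Right { 2 } → simplest 7/4
bbrbr: Left { 0, 1, 3/2 }, Right { 7/4, 2 } → simplest 13/8
bbrbrb: Left { 0, 1, 3/2, 13/8 }, Right { 7/4, 2 } → simplest 27/16
bbrbrbr: Left { 0, 1, 3/2, 13/8 }, Right { 27/16, 7/4, 2 } → simplest 53/32
bbrbrbrr: Left { 0, 1, 3/2, 13/8 }, Right { 53/32, 27/16, 7/4, 2 } → simplest 105/64
bbrbrbrrr: Left { 0, 1, 3/2, 13/8 }, Right { 105/64, 53/32, 27/16, 7/4, 2 } → simplest 209/128
bbrbrbrrrr: Left { 0, 1, 3/2, 13/8 }, Right { 209/128, 105/64, 53/32, 27/16, 7/4, 2 } → simplest 417/256
bbrbrbrrrrb: Left { 0, 1, 3/2, 13/8, 417/256 }, Right { 209/128, 105/64, 53/32, 27/16, 7/4, 2 } → simplest 835/512
bbrbrbrrrrbb: Left { 0, 1, 3/2, 13/8, 417/256, 835/512 }, Right { 209/128, 105/64, 53/32, 27/16, 7/4, 2 } → simplest 1671/1024
bbrbrbrrrrbbb: Left { 0, 1, 3/2, 13/8, 417/256, 835/512, 1671/1024 }, Right { 209/128, 105/64, 53/32, 27/16, 7/4, 2 } → simplest 3343/2048
bbrbrbrrrrbbbr: Left { 0, 1, 3/2, 13/8, 417/256, 835/512, 1671/1024 }, Right { 3343/2048, 209/128, 105/64, 53/32, 27/16, 7/4, 2 } → simplest 6685/4096
bbrbrbrrrrbbbrr: Left { 0, 1, 3/2, 13/8, 417/256, 835/512, 1671/1024 }, Right { 6685/4096, 3343/2048, 209/128, 105/64, 53/32, 27/16, 7/4, 2 } → simplest 13369/8192

13369/8192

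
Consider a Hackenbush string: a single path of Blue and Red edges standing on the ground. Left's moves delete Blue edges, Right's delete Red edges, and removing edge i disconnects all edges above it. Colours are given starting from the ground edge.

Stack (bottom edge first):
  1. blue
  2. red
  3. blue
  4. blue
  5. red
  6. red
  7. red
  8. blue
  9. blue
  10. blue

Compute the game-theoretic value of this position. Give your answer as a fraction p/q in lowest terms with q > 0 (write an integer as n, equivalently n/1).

399/512

g_1 [b]  L=[0]  R=[·]  => 1
g_2 [br]  L=[0]  R=[1]  => 1/2
g_3 [brb]  L=[0 1/2]  R=[1]  => 3/4
g_4 [brbb]  L=[0 1/2 3/4]  R=[1]  => 7/8
g_5 [brbbr]  L=[0 1/2 3/4]  R=[7/8 1]  => 13/16
g_6 [brbbrr]  L=[0 1/2 3/4]  R=[13/16 7/8 1]  => 25/32
g_7 [brbbrrr]  L=[0 1/2 3/4]  R=[25/32 13/16 7/8 1]  => 49/64
g_8 [brbbrrrb]  L=[0 1/2 3/4 49/64]  R=[25/32 13/16 7/8 1]  => 99/128
g_9 [brbbrrrbb]  L=[0 1/2 3/4 49/64 99/128]  R=[25/32 13/16 7/8 1]  => 199/256
g_10 [brbbrrrbbb]  L=[0 1/2 3/4 49/64 99/128 199/256]  R=[25/32 13/16 7/8 1]  => 399/512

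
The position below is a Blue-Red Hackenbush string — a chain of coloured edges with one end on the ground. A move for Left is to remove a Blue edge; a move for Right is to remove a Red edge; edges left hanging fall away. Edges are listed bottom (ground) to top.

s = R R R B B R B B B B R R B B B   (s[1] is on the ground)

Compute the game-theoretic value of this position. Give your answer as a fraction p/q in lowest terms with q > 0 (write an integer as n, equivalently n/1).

-9265/4096

Build value(s[:k]) for k = 1..15, string s = R R R B B R B B B B R R B B B.
edge 1 of 15 (R): { (no moves) | 0 } → -1
edge 2 of 15 (R): { (no moves) | -1 0 } → -2
edge 3 of 15 (R): { (no moves) | -2 -1 0 } → -3
edge 4 of 15 (B): { -3 | -2 -1 0 } → -5/2
edge 5 of 15 (B): { -3 -5/2 | -2 -1 0 } → -9/4
edge 6 of 15 (R): { -3 -5/2 | -9/4 -2 -1 0 } → -19/8
edge 7 of 15 (B): { -3 -5/2 -19/8 | -9/4 -2 -1 0 } → -37/16
edge 8 of 15 (B): { -3 -5/2 -19/8 -37/16 | -9/4 -2 -1 0 } → -73/32
edge 9 of 15 (B): { -3 -5/2 -19/8 -37/16 -73/32 | -9/4 -2 -1 0 } → -145/64
edge 10 of 15 (B): { -3 -5/2 -19/8 -37/16 -73/32 -145/64 | -9/4 -2 -1 0 } → -289/128
edge 11 of 15 (R): { -3 -5/2 -19/8 -37/16 -73/32 -145/64 | -289/128 -9/4 -2 -1 0 } → -579/256
edge 12 of 15 (R): { -3 -5/2 -19/8 -37/16 -73/32 -145/64 | -579/256 -289/128 -9/4 -2 -1 0 } → -1159/512
edge 13 of 15 (B): { -3 -5/2 -19/8 -37/16 -73/32 -145/64 -1159/512 | -579/256 -289/128 -9/4 -2 -1 0 } → -2317/1024
edge 14 of 15 (B): { -3 -5/2 -19/8 -37/16 -73/32 -145/64 -1159/512 -2317/1024 | -579/256 -289/128 -9/4 -2 -1 0 } → -4633/2048
edge 15 of 15 (B): { -3 -5/2 -19/8 -37/16 -73/32 -145/64 -1159/512 -2317/1024 -4633/2048 | -579/256 -289/128 -9/4 -2 -1 0 } → -9265/4096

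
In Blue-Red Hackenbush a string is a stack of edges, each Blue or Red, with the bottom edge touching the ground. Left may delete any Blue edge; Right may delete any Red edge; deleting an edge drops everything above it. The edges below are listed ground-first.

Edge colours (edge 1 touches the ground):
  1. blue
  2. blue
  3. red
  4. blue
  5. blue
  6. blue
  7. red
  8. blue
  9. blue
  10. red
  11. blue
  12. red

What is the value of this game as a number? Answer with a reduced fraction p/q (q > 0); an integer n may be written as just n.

b: Left { 0 }, Right { none } ⇒ simplest 1
bb: Left { 0; 1 }, Right { none } ⇒ simplest 2
bbr: Left { 0; 1 }, Right { 2 } ⇒ simplest 3/2
bbrb: Left { 0; 1; 3/2 }, Right { 2 } ⇒ simplest 7/4
bbrbb: Left { 0; 1; 3/2; 7/4 }, Right { 2 } ⇒ simplest 15/8
bbrbbb: Left { 0; 1; 3/2; 7/4; 15/8 }, Right { 2 } ⇒ simplest 31/16
bbrbbbr: Left { 0; 1; 3/2; 7/4; 15/8 }, Right { 31/16; 2 } ⇒ simplest 61/32
bbrbbbrb: Left { 0; 1; 3/2; 7/4; 15/8; 61/32 }, Right { 31/16; 2 } ⇒ simplest 123/64
bbrbbbrbb: Left { 0; 1; 3/2; 7/4; 15/8; 61/32; 123/64 }, Right { 31/16; 2 } ⇒ simplest 247/128
bbrbbbrbbr: Left { 0; 1; 3/2; 7/4; 15/8; 61/32; 123/64 }, Right { 247/128; 31/16; 2 } ⇒ simplest 493/256
bbrbbbrbbrb: Left { 0; 1; 3/2; 7/4; 15/8; 61/32; 123/64; 493/256 }, Right { 247/128; 31/16; 2 } ⇒ simplest 987/512
bbrbbbrbbrbr: Left { 0; 1; 3/2; 7/4; 15/8; 61/32; 123/64; 493/256 }, Right { 987/512; 247/128; 31/16; 2 } ⇒ simplest 1973/1024

1973/1024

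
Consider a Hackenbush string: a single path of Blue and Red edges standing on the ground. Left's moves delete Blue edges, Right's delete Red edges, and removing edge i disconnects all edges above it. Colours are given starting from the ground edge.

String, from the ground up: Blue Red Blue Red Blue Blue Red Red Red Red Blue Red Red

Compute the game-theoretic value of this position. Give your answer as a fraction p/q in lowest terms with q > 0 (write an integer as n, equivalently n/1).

2825/4096

step 1: add Blue to get B; options L={ 0 } R={  } -> 1
step 2: add Red to get BR; options L={ 0 } R={ 1 } -> 1/2
step 3: add Blue to get BRB; options L={ 0,1/2 } R={ 1 } -> 3/4
step 4: add Red to get BRBR; options L={ 0,1/2 } R={ 3/4,1 } -> 5/8
step 5: add Blue to get BRBRB; options L={ 0,1/2,5/8 } R={ 3/4,1 } -> 11/16
step 6: add Blue to get BRBRBB; options L={ 0,1/2,5/8,11/16 } R={ 3/4,1 } -> 23/32
step 7: add Red to get BRBRBBR; options L={ 0,1/2,5/8,11/16 } R={ 23/32,3/4,1 } -> 45/64
step 8: add Red to get BRBRBBRR; options L={ 0,1/2,5/8,11/16 } R={ 45/64,23/32,3/4,1 } -> 89/128
step 9: add Red to get BRBRBBRRR; options L={ 0,1/2,5/8,11/16 } R={ 89/128,45/64,23/32,3/4,1 } -> 177/256
step 10: add Red to get BRBRBBRRRR; options L={ 0,1/2,5/8,11/16 } R={ 177/256,89/128,45/64,23/32,3/4,1 } -> 353/512
step 11: add Blue to get BRBRBBRRRRB; options L={ 0,1/2,5/8,11/16,353/512 } R={ 177/256,89/128,45/64,23/32,3/4,1 } -> 707/1024
step 12: add Red to get BRBRBBRRRRBR; options L={ 0,1/2,5/8,11/16,353/512 } R={ 707/1024,177/256,89/128,45/64,23/32,3/4,1 } -> 1413/2048
step 13: add Red to get BRBRBBRRRRBRR; options L={ 0,1/2,5/8,11/16,353/512 } R={ 1413/2048,707/1024,177/256,89/128,45/64,23/32,3/4,1 } -> 2825/4096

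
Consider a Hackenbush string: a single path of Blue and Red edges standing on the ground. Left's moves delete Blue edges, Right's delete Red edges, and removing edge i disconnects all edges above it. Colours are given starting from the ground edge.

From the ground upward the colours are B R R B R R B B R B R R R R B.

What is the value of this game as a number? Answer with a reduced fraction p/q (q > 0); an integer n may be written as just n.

4931/16384

edge 1 of 15 (B): { 0 | none } gives 1
edge 2 of 15 (R): { 0 | 1 } gives 1/2
edge 3 of 15 (R): { 0 | 1/2,1 } gives 1/4
edge 4 of 15 (B): { 0,1/4 | 1/2,1 } gives 3/8
edge 5 of 15 (R): { 0,1/4 | 3/8,1/2,1 } gives 5/16
edge 6 of 15 (R): { 0,1/4 | 5/16,3/8,1/2,1 } gives 9/32
edge 7 of 15 (B): { 0,1/4,9/32 | 5/16,3/8,1/2,1 } gives 19/64
edge 8 of 15 (B): { 0,1/4,9/32,19/64 | 5/16,3/8,1/2,1 } gives 39/128
edge 9 of 15 (R): { 0,1/4,9/32,19/64 | 39/128,5/16,3/8,1/2,1 } gives 77/256
edge 10 of 15 (B): { 0,1/4,9/32,19/64,77/256 | 39/128,5/16,3/8,1/2,1 } gives 155/512
edge 11 of 15 (R): { 0,1/4,9/32,19/64,77/256 | 155/512,39/128,5/16,3/8,1/2,1 } gives 309/1024
edge 12 of 15 (R): { 0,1/4,9/32,19/64,77/256 | 309/1024,155/512,39/128,5/16,3/8,1/2,1 } gives 617/2048
edge 13 of 15 (R): { 0,1/4,9/32,19/64,77/256 | 617/2048,309/1024,155/512,39/128,5/16,3/8,1/2,1 } gives 1233/4096
edge 14 of 15 (R): { 0,1/4,9/32,19/64,77/256 | 1233/4096,617/2048,309/1024,155/512,39/128,5/16,3/8,1/2,1 } gives 2465/8192
edge 15 of 15 (B): { 0,1/4,9/32,19/64,77/256,2465/8192 | 1233/4096,617/2048,309/1024,155/512,39/128,5/16,3/8,1/2,1 } gives 4931/16384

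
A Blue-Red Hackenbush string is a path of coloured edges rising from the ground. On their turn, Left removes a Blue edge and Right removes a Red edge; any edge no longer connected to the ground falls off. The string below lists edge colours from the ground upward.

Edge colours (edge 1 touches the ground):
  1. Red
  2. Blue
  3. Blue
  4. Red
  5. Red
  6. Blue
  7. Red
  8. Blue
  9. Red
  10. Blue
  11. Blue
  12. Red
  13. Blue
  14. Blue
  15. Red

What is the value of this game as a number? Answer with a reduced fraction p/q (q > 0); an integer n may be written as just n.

R: Left { none }, Right { 0 } gives simplest -1
RB: Left { -1 }, Right { 0 } gives simplest -1/2
RBB: Left { -1,-1/2 }, Right { 0 } gives simplest -1/4
RBBR: Left { -1,-1/2 }, Right { -1/4,0 } gives simplest -3/8
RBBRR: Left { -1,-1/2 }, Right { -3/8,-1/4,0 } gives simplest -7/16
RBBRRB: Left { -1,-1/2,-7/16 }, Right { -3/8,-1/4,0 } gives simplest -13/32
RBBRRBR: Left { -1,-1/2,-7/16 }, Right { -13/32,-3/8,-1/4,0 } gives simplest -27/64
RBBRRBRB: Left { -1,-1/2,-7/16,-27/64 }, Right { -13/32,-3/8,-1/4,0 } gives simplest -53/128
RBBRRBRBR: Left { -1,-1/2,-7/16,-27/64 }, Right { -53/128,-13/32,-3/8,-1/4,0 } gives simplest -107/256
RBBRRBRBRB: Left { -1,-1/2,-7/16,-27/64,-107/256 }, Right { -53/128,-13/32,-3/8,-1/4,0 } gives simplest -213/512
RBBRRBRBRBB: Left { -1,-1/2,-7/16,-27/64,-107/256,-213/512 }, Right { -53/128,-13/32,-3/8,-1/4,0 } gives simplest -425/1024
RBBRRBRBRBBR: Left { -1,-1/2,-7/16,-27/64,-107/256,-213/512 }, Right { -425/1024,-53/128,-13/32,-3/8,-1/4,0 } gives simplest -851/2048
RBBRRBRBRBBRB: Left { -1,-1/2,-7/16,-27/64,-107/256,-213/512,-851/2048 }, Right { -425/1024,-53/128,-13/32,-3/8,-1/4,0 } gives simplest -1701/4096
RBBRRBRBRBBRBB: Left { -1,-1/2,-7/16,-27/64,-107/256,-213/512,-851/2048,-1701/4096 }, Right { -425/1024,-53/128,-13/32,-3/8,-1/4,0 } gives simplest -3401/8192
RBBRRBRBRBBRBBR: Left { -1,-1/2,-7/16,-27/64,-107/256,-213/512,-851/2048,-1701/4096 }, Right { -3401/8192,-425/1024,-53/128,-13/32,-3/8,-1/4,0 } gives simplest -6803/16384

-6803/16384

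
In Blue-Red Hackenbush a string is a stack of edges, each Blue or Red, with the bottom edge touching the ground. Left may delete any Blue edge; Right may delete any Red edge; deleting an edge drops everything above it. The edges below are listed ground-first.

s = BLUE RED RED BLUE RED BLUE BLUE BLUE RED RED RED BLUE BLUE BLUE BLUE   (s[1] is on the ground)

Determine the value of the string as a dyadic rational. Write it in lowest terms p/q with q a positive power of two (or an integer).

5919/16384

v_1 [B]  L=[0]  R=[·]  ⇒ 1
v_2 [BR]  L=[0]  R=[1]  ⇒ 1/2
v_3 [BRR]  L=[0]  R=[1/2; 1]  ⇒ 1/4
v_4 [BRRB]  L=[0; 1/4]  R=[1/2; 1]  ⇒ 3/8
v_5 [BRRBR]  L=[0; 1/4]  R=[3/8; 1/2; 1]  ⇒ 5/16
v_6 [BRRBRB]  L=[0; 1/4; 5/16]  R=[3/8; 1/2; 1]  ⇒ 11/32
v_7 [BRRBRBB]  L=[0; 1/4; 5/16; 11/32]  R=[3/8; 1/2; 1]  ⇒ 23/64
v_8 [BRRBRBBB]  L=[0; 1/4; 5/16; 11/32; 23/64]  R=[3/8; 1/2; 1]  ⇒ 47/128
v_9 [BRRBRBBBR]  L=[0; 1/4; 5/16; 11/32; 23/64]  R=[47/128; 3/8; 1/2; 1]  ⇒ 93/256
v_10 [BRRBRBBBRR]  L=[0; 1/4; 5/16; 11/32; 23/64]  R=[93/256; 47/128; 3/8; 1/2; 1]  ⇒ 185/512
v_11 [BRRBRBBBRRR]  L=[0; 1/4; 5/16; 11/32; 23/64]  R=[185/512; 93/256; 47/128; 3/8; 1/2; 1]  ⇒ 369/1024
v_12 [BRRBRBBBRRRB]  L=[0; 1/4; 5/16; 11/32; 23/64; 369/1024]  R=[185/512; 93/256; 47/128; 3/8; 1/2; 1]  ⇒ 739/2048
v_13 [BRRBRBBBRRRBB]  L=[0; 1/4; 5/16; 11/32; 23/64; 369/1024; 739/2048]  R=[185/512; 93/256; 47/128; 3/8; 1/2; 1]  ⇒ 1479/4096
v_14 [BRRBRBBBRRRBBB]  L=[0; 1/4; 5/16; 11/32; 23/64; 369/1024; 739/2048; 1479/4096]  R=[185/512; 93/256; 47/128; 3/8; 1/2; 1]  ⇒ 2959/8192
v_15 [BRRBRBBBRRRBBBB]  L=[0; 1/4; 5/16; 11/32; 23/64; 369/1024; 739/2048; 1479/4096; 2959/8192]  R=[185/512; 93/256; 47/128; 3/8; 1/2; 1]  ⇒ 5919/16384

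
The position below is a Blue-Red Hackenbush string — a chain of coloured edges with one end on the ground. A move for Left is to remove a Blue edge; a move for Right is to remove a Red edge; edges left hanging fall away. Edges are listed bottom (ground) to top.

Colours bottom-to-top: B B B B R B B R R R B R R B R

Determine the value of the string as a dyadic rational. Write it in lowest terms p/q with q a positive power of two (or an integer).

7717/2048

value(B) = { 0 | ∅ } so 1
value(BB) = { 0; 1 | ∅ } so 2
value(BBB) = { 0; 1; 2 | ∅ } so 3
value(BBBB) = { 0; 1; 2; 3 | ∅ } so 4
value(BBBBR) = { 0; 1; 2; 3 | 4 } so 7/2
value(BBBBRB) = { 0; 1; 2; 3; 7/2 | 4 } so 15/4
value(BBBBRBB) = { 0; 1; 2; 3; 7/2; 15/4 | 4 } so 31/8
value(BBBBRBBR) = { 0; 1; 2; 3; 7/2; 15/4 | 31/8; 4 } so 61/16
value(BBBBRBBRR) = { 0; 1; 2; 3; 7/2; 15/4 | 61/16; 31/8; 4 } so 121/32
value(BBBBRBBRRR) = { 0; 1; 2; 3; 7/2; 15/4 | 121/32; 61/16; 31/8; 4 } so 241/64
value(BBBBRBBRRRB) = { 0; 1; 2; 3; 7/2; 15/4; 241/64 | 121/32; 61/16; 31/8; 4 } so 483/128
value(BBBBRBBRRRBR) = { 0; 1; 2; 3; 7/2; 15/4; 241/64 | 483/128; 121/32; 61/16; 31/8; 4 } so 965/256
value(BBBBRBBRRRBRR) = { 0; 1; 2; 3; 7/2; 15/4; 241/64 | 965/256; 483/128; 121/32; 61/16; 31/8; 4 } so 1929/512
value(BBBBRBBRRRBRRB) = { 0; 1; 2; 3; 7/2; 15/4; 241/64; 1929/512 | 965/256; 483/128; 121/32; 61/16; 31/8; 4 } so 3859/1024
value(BBBBRBBRRRBRRBR) = { 0; 1; 2; 3; 7/2; 15/4; 241/64; 1929/512 | 3859/1024; 965/256; 483/128; 121/32; 61/16; 31/8; 4 } so 7717/2048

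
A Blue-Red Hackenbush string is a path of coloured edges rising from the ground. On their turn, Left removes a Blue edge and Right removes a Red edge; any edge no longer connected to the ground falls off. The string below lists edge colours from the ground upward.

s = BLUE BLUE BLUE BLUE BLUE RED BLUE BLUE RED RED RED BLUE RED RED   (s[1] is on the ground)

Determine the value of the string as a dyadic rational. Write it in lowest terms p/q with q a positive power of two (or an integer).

2441/512

Prefix values for BLUE BLUE BLUE BLUE BLUE RED BLUE BLUE RED RED RED BLUE RED RED via {L|R} + simplicity:
B: Left { 0 }, Right {  } gives simplest 1
BB: Left { 0 1 }, Right {  } gives simplest 2
BBB: Left { 0 1 2 }, Right {  } gives simplest 3
BBBB: Left { 0 1 2 3 }, Right {  } gives simplest 4
BBBBB: Left { 0 1 2 3 4 }, Right {  } gives simplest 5
BBBBBR: Left { 0 1 2 3 4 }, Right { 5 } gives simplest 9/2
BBBBBRB: Left { 0 1 2 3 4 9/2 }, Right { 5 } gives simplest 19/4
BBBBBRBB: Left { 0 1 2 3 4 9/2 19/4 }, Right { 5 } gives simplest 39/8
BBBBBRBBR: Left { 0 1 2 3 4 9/2 19/4 }, Right { 39/8 5 } gives simplest 77/16
BBBBBRBBRR: Left { 0 1 2 3 4 9/2 19/4 }, Right { 77/16 39/8 5 } gives simplest 153/32
BBBBBRBBRRR: Left { 0 1 2 3 4 9/2 19/4 }, Right { 153/32 77/16 39/8 5 } gives simplest 305/64
BBBBBRBBRRRB: Left { 0 1 2 3 4 9/2 19/4 305/64 }, Right { 153/32 77/16 39/8 5 } gives simplest 611/128
BBBBBRBBRRRBR: Left { 0 1 2 3 4 9/2 19/4 305/64 }, Right { 611/128 153/32 77/16 39/8 5 } gives simplest 1221/256
BBBBBRBBRRRBRR: Left { 0 1 2 3 4 9/2 19/4 305/64 }, Right { 1221/256 611/128 153/32 77/16 39/8 5 } gives simplest 2441/512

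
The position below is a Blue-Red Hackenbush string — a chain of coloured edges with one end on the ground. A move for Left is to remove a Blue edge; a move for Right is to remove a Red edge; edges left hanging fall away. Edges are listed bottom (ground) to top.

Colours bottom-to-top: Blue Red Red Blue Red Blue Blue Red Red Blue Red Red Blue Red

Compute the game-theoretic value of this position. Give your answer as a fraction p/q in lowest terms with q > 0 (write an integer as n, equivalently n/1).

B: Left { 0 }, Right { — } = simplest 1
BR: Left { 0 }, Right { 1 } = simplest 1/2
BRR: Left { 0 }, Right { 1/2 1 } = simplest 1/4
BRRB: Left { 0 1/4 }, Right { 1/2 1 } = simplest 3/8
BRRBR: Left { 0 1/4 }, Right { 3/8 1/2 1 } = simplest 5/16
BRRBRB: Left { 0 1/4 5/16 }, Right { 3/8 1/2 1 } = simplest 11/32
BRRBRBB: Left { 0 1/4 5/16 11/32 }, Right { 3/8 1/2 1 } = simplest 23/64
BRRBRBBR: Left { 0 1/4 5/16 11/32 }, Right { 23/64 3/8 1/2 1 } = simplest 45/128
BRRBRBBRR: Left { 0 1/4 5/16 11/32 }, Right { 45/128 23/64 3/8 1/2 1 } = simplest 89/256
BRRBRBBRRB: Left { 0 1/4 5/16 11/32 89/256 }, Right { 45/128 23/64 3/8 1/2 1 } = simplest 179/512
BRRBRBBRRBR: Left { 0 1/4 5/16 11/32 89/256 }, Right { 179/512 45/128 23/64 3/8 1/2 1 } = simplest 357/1024
BRRBRBBRRBRR: Left { 0 1/4 5/16 11/32 89/256 }, Right { 357/1024 179/512 45/128 23/64 3/8 1/2 1 } = simplest 713/2048
BRRBRBBRRBRRB: Left { 0 1/4 5/16 11/32 89/256 713/2048 }, Right { 357/1024 179/512 45/128 23/64 3/8 1/2 1 } = simplest 1427/4096
BRRBRBBRRBRRBR: Left { 0 1/4 5/16 11/32 89/256 713/2048 }, Right { 1427/4096 357/1024 179/512 45/128 23/64 3/8 1/2 1 } = simplest 2853/8192

2853/8192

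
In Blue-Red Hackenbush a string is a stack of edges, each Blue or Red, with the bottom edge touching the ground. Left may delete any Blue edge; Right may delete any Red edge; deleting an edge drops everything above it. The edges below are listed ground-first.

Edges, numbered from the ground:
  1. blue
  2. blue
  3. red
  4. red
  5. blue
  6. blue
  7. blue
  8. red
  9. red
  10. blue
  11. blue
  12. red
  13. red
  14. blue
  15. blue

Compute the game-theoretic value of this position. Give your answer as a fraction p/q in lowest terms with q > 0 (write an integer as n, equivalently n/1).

val(b) = { 0 | (no moves) } so 1
val(bb) = { 0, 1 | (no moves) } so 2
val(bbr) = { 0, 1 | 2 } so 3/2
val(bbrr) = { 0, 1 | 3/2, 2 } so 5/4
val(bbrrb) = { 0, 1, 5/4 | 3/2, 2 } so 11/8
val(bbrrbb) = { 0, 1, 5/4, 11/8 | 3/2, 2 } so 23/16
val(bbrrbbb) = { 0, 1, 5/4, 11/8, 23/16 | 3/2, 2 } so 47/32
val(bbrrbbbr) = { 0, 1, 5/4, 11/8, 23/16 | 47/32, 3/2, 2 } so 93/64
val(bbrrbbbrr) = { 0, 1, 5/4, 11/8, 23/16 | 93/64, 47/32, 3/2, 2 } so 185/128
val(bbrrbbbrrb) = { 0, 1, 5/4, 11/8, 23/16, 185/128 | 93/64, 47/32, 3/2, 2 } so 371/256
val(bbrrbbbrrbb) = { 0, 1, 5/4, 11/8, 23/16, 185/128, 371/256 | 93/64, 47/32, 3/2, 2 } so 743/512
val(bbrrbbbrrbbr) = { 0, 1, 5/4, 11/8, 23/16, 185/128, 371/256 | 743/512, 93/64, 47/32, 3/2, 2 } so 1485/1024
val(bbrrbbbrrbbrr) = { 0, 1, 5/4, 11/8, 23/16, 185/128, 371/256 | 1485/1024, 743/512, 93/64, 47/32, 3/2, 2 } so 2969/2048
val(bbrrbbbrrbbrrb) = { 0, 1, 5/4, 11/8, 23/16, 185/128, 371/256, 2969/2048 | 1485/1024, 743/512, 93/64, 47/32, 3/2, 2 } so 5939/4096
val(bbrrbbbrrbbrrbb) = { 0, 1, 5/4, 11/8, 23/16, 185/128, 371/256, 2969/2048, 5939/4096 | 1485/1024, 743/512, 93/64, 47/32, 3/2, 2 } so 11879/8192

11879/8192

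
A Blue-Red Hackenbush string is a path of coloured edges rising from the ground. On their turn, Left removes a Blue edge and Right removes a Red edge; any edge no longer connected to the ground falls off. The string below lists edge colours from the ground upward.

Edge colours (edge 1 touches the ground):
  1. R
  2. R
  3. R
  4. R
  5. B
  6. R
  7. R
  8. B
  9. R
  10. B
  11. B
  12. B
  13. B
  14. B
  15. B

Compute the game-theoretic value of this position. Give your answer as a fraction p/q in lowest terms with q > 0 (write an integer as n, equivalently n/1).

-7809/2048

Build value(s[:k]) for k = 1..15, string s = R R R R B R R B R B B B B B B.
1 of 15 · R · max L −∞ · min R 0 so -1
2 of 15 · RR · max L −∞ · min R -1 so -2
3 of 15 · RRR · max L −∞ · min R -2 so -3
4 of 15 · RRRR · max L −∞ · min R -3 so -4
5 of 15 · RRRRB · max L -4 · min R -3 so -7/2
6 of 15 · RRRRBR · max L -4 · min R -7/2 so -15/4
7 of 15 · RRRRBRR · max L -4 · min R -15/4 so -31/8
8 of 15 · RRRRBRRB · max L -31/8 · min R -15/4 so -61/16
9 of 15 · RRRRBRRBR · max L -31/8 · min R -61/16 so -123/32
10 of 15 · RRRRBRRBRB · max L -123/32 · min R -61/16 so -245/64
11 of 15 · RRRRBRRBRBB · max L -245/64 · min R -61/16 so -489/128
12 of 15 · RRRRBRRBRBBB · max L -489/128 · min R -61/16 so -977/256
13 of 15 · RRRRBRRBRBBBB · max L -977/256 · min R -61/16 so -1953/512
14 of 15 · RRRRBRRBRBBBBB · max L -1953/512 · min R -61/16 so -3905/1024
15 of 15 · RRRRBRRBRBBBBBB · max L -3905/1024 · min R -61/16 so -7809/2048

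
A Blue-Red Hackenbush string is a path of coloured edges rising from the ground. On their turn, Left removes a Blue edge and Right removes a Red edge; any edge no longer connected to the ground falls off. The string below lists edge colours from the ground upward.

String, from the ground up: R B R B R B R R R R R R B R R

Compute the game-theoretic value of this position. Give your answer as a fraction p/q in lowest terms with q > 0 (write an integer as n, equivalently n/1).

-11255/16384

G(R) = { (no moves) | 0 } -> -1
G(RB) = { -1 | 0 } -> -1/2
G(RBR) = { -1 | -1/2 0 } -> -3/4
G(RBRB) = { -1 -3/4 | -1/2 0 } -> -5/8
G(RBRBR) = { -1 -3/4 | -5/8 -1/2 0 } -> -11/16
G(RBRBRB) = { -1 -3/4 -11/16 | -5/8 -1/2 0 } -> -21/32
G(RBRBRBR) = { -1 -3/4 -11/16 | -21/32 -5/8 -1/2 0 } -> -43/64
G(RBRBRBRR) = { -1 -3/4 -11/16 | -43/64 -21/32 -5/8 -1/2 0 } -> -87/128
G(RBRBRBRRR) = { -1 -3/4 -11/16 | -87/128 -43/64 -21/32 -5/8 -1/2 0 } -> -175/256
G(RBRBRBRRRR) = { -1 -3/4 -11/16 | -175/256 -87/128 -43/64 -21/32 -5/8 -1/2 0 } -> -351/512
G(RBRBRBRRRRR) = { -1 -3/4 -11/16 | -351/512 -175/256 -87/128 -43/64 -21/32 -5/8 -1/2 0 } -> -703/1024
G(RBRBRBRRRRRR) = { -1 -3/4 -11/16 | -703/1024 -351/512 -175/256 -87/128 -43/64 -21/32 -5/8 -1/2 0 } -> -1407/2048
G(RBRBRBRRRRRRB) = { -1 -3/4 -11/16 -1407/2048 | -703/1024 -351/512 -175/256 -87/128 -43/64 -21/32 -5/8 -1/2 0 } -> -2813/4096
G(RBRBRBRRRRRRBR) = { -1 -3/4 -11/16 -1407/2048 | -2813/4096 -703/1024 -351/512 -175/256 -87/128 -43/64 -21/32 -5/8 -1/2 0 } -> -5627/8192
G(RBRBRBRRRRRRBRR) = { -1 -3/4 -11/16 -1407/2048 | -5627/8192 -2813/4096 -703/1024 -351/512 -175/256 -87/128 -43/64 -21/32 -5/8 -1/2 0 } -> -11255/16384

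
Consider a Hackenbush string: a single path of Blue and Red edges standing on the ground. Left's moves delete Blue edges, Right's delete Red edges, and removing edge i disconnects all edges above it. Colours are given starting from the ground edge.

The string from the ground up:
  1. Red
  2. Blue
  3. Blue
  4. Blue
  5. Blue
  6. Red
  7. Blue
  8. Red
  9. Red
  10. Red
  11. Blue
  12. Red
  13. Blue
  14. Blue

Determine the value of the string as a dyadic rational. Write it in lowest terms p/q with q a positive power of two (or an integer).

-745/8192

Prefix values for Red Blue Blue Blue Blue Red Blue Red Red Red Blue Red Blue Blue via {L|R} + simplicity:
R: Left { · }, Right { 0 } ⇒ simplest -1
RB: Left { -1 }, Right { 0 } ⇒ simplest -1/2
RBB: Left { -1; -1/2 }, Right { 0 } ⇒ simplest -1/4
RBBB: Left { -1; -1/2; -1/4 }, Right { 0 } ⇒ simplest -1/8
RBBBB: Left { -1; -1/2; -1/4; -1/8 }, Right { 0 } ⇒ simplest -1/16
RBBBBR: Left { -1; -1/2; -1/4; -1/8 }, Right { -1/16; 0 } ⇒ simplest -3/32
RBBBBRB: Left { -1; -1/2; -1/4; -1/8; -3/32 }, Right { -1/16; 0 } ⇒ simplest -5/64
RBBBBRBR: Left { -1; -1/2; -1/4; -1/8; -3/32 }, Right { -5/64; -1/16; 0 } ⇒ simplest -11/128
RBBBBRBRR: Left { -1; -1/2; -1/4; -1/8; -3/32 }, Right { -11/128; -5/64; -1/16; 0 } ⇒ simplest -23/256
RBBBBRBRRR: Left { -1; -1/2; -1/4; -1/8; -3/32 }, Right { -23/256; -11/128; -5/64; -1/16; 0 } ⇒ simplest -47/512
RBBBBRBRRRB: Left { -1; -1/2; -1/4; -1/8; -3/32; -47/512 }, Right { -23/256; -11/128; -5/64; -1/16; 0 } ⇒ simplest -93/1024
RBBBBRBRRRBR: Left { -1; -1/2; -1/4; -1/8; -3/32; -47/512 }, Right { -93/1024; -23/256; -11/128; -5/64; -1/16; 0 } ⇒ simplest -187/2048
RBBBBRBRRRBRB: Left { -1; -1/2; -1/4; -1/8; -3/32; -47/512; -187/2048 }, Right { -93/1024; -23/256; -11/128; -5/64; -1/16; 0 } ⇒ simplest -373/4096
RBBBBRBRRRBRBB: Left { -1; -1/2; -1/4; -1/8; -3/32; -47/512; -187/2048; -373/4096 }, Right { -93/1024; -23/256; -11/128; -5/64; -1/16; 0 } ⇒ simplest -745/8192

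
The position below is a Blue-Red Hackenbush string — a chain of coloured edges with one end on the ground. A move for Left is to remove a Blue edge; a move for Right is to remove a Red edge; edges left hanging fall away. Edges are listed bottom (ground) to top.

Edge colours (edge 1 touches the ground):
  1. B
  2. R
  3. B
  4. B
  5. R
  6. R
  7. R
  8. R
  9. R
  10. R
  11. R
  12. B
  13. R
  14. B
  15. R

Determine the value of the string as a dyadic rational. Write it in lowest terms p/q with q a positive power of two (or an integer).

value_1 [B]  L=[0]  R=[(no moves)]  → 1
value_2 [BR]  L=[0]  R=[1]  → 1/2
value_3 [BRB]  L=[0, 1/2]  R=[1]  → 3/4
value_4 [BRBB]  L=[0, 1/2, 3/4]  R=[1]  → 7/8
value_5 [BRBBR]  L=[0, 1/2, 3/4]  R=[7/8, 1]  → 13/16
value_6 [BRBBRR]  L=[0, 1/2, 3/4]  R=[13/16, 7/8, 1]  → 25/32
value_7 [BRBBRRR]  L=[0, 1/2, 3/4]  R=[25/32, 13/16, 7/8, 1]  → 49/64
value_8 [BRBBRRRR]  L=[0, 1/2, 3/4]  R=[49/64, 25/32, 13/16, 7/8, 1]  → 97/128
value_9 [BRBBRRRRR]  L=[0, 1/2, 3/4]  R=[97/128, 49/64, 25/32, 13/16, 7/8, 1]  → 193/256
value_10 [BRBBRRRRRR]  L=[0, 1/2, 3/4]  R=[193/256, 97/128, 49/64, 25/32, 13/16, 7/8, 1]  → 385/512
value_11 [BRBBRRRRRRR]  L=[0, 1/2, 3/4]  R=[385/512, 193/256, 97/128, 49/64, 25/32, 13/16, 7/8, 1]  → 769/1024
value_12 [BRBBRRRRRRRB]  L=[0, 1/2, 3/4, 769/1024]  R=[385/512, 193/256, 97/128, 49/64, 25/32, 13/16, 7/8, 1]  → 1539/2048
value_13 [BRBBRRRRRRRBR]  L=[0, 1/2, 3/4, 769/1024]  R=[1539/2048, 385/512, 193/256, 97/128, 49/64, 25/32, 13/16, 7/8, 1]  → 3077/4096
value_14 [BRBBRRRRRRRBRB]  L=[0, 1/2, 3/4, 769/1024, 3077/4096]  R=[1539/2048, 385/512, 193/256, 97/128, 49/64, 25/32, 13/16, 7/8, 1]  → 6155/8192
value_15 [BRBBRRRRRRRBRBR]  L=[0, 1/2, 3/4, 769/1024, 3077/4096]  R=[6155/8192, 1539/2048, 385/512, 193/256, 97/128, 49/64, 25/32, 13/16, 7/8, 1]  → 12309/16384

12309/16384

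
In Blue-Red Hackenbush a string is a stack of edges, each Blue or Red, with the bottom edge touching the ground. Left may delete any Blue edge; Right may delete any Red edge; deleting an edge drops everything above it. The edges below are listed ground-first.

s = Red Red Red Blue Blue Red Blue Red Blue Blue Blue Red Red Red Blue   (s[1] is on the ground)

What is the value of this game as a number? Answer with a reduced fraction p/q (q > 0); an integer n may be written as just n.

Recurse on prefixes of the 15-edge string Red Red Red Blue Blue Red Blue Red Blue Blue Blue Red Red Red Blue:
v_1 [R]  L=[—]  R=[0]  so -1
v_2 [RR]  L=[—]  R=[-1 0]  so -2
v_3 [RRR]  L=[—]  R=[-2 -1 0]  so -3
v_4 [RRRB]  L=[-3]  R=[-2 -1 0]  so -5/2
v_5 [RRRBB]  L=[-3 -5/2]  R=[-2 -1 0]  so -9/4
v_6 [RRRBBR]  L=[-3 -5/2]  R=[-9/4 -2 -1 0]  so -19/8
v_7 [RRRBBRB]  L=[-3 -5/2 -19/8]  R=[-9/4 -2 -1 0]  so -37/16
v_8 [RRRBBRBR]  L=[-3 -5/2 -19/8]  R=[-37/16 -9/4 -2 -1 0]  so -75/32
v_9 [RRRBBRBRB]  L=[-3 -5/2 -19/8 -75/32]  R=[-37/16 -9/4 -2 -1 0]  so -149/64
v_10 [RRRBBRBRBB]  L=[-3 -5/2 -19/8 -75/32 -149/64]  R=[-37/16 -9/4 -2 -1 0]  so -297/128
v_11 [RRRBBRBRBBB]  L=[-3 -5/2 -19/8 -75/32 -149/64 -297/128]  R=[-37/16 -9/4 -2 -1 0]  so -593/256
v_12 [RRRBBRBRBBBR]  L=[-3 -5/2 -19/8 -75/32 -149/64 -297/128]  R=[-593/256 -37/16 -9/4 -2 -1 0]  so -1187/512
v_13 [RRRBBRBRBBBRR]  L=[-3 -5/2 -19/8 -75/32 -149/64 -297/128]  R=[-1187/512 -593/256 -37/16 -9/4 -2 -1 0]  so -2375/1024
v_14 [RRRBBRBRBBBRRR]  L=[-3 -5/2 -19/8 -75/32 -149/64 -297/128]  R=[-2375/1024 -1187/512 -593/256 -37/16 -9/4 -2 -1 0]  so -4751/2048
v_15 [RRRBBRBRBBBRRRB]  L=[-3 -5/2 -19/8 -75/32 -149/64 -297/128 -4751/2048]  R=[-2375/1024 -1187/512 -593/256 -37/16 -9/4 -2 -1 0]  so -9501/4096

-9501/4096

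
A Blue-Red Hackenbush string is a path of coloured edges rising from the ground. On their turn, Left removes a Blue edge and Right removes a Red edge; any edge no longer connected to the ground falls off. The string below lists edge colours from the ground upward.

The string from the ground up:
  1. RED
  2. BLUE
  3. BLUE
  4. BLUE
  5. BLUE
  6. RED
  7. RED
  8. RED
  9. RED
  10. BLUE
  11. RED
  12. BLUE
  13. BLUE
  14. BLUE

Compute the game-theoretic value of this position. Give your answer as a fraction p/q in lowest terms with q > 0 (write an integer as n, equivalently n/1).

-977/8192

step 1: add RED to get R; options L={ ∅ } R={ 0 } so -1
step 2: add BLUE to get RB; options L={ -1 } R={ 0 } so -1/2
step 3: add BLUE to get RBB; options L={ -1, -1/2 } R={ 0 } so -1/4
step 4: add BLUE to get RBBB; options L={ -1, -1/2, -1/4 } R={ 0 } so -1/8
step 5: add BLUE to get RBBBB; options L={ -1, -1/2, -1/4, -1/8 } R={ 0 } so -1/16
step 6: add RED to get RBBBBR; options L={ -1, -1/2, -1/4, -1/8 } R={ -1/16, 0 } so -3/32
step 7: add RED to get RBBBBRR; options L={ -1, -1/2, -1/4, -1/8 } R={ -3/32, -1/16, 0 } so -7/64
step 8: add RED to get RBBBBRRR; options L={ -1, -1/2, -1/4, -1/8 } R={ -7/64, -3/32, -1/16, 0 } so -15/128
step 9: add RED to get RBBBBRRRR; options L={ -1, -1/2, -1/4, -1/8 } R={ -15/128, -7/64, -3/32, -1/16, 0 } so -31/256
step 10: add BLUE to get RBBBBRRRRB; options L={ -1, -1/2, -1/4, -1/8, -31/256 } R={ -15/128, -7/64, -3/32, -1/16, 0 } so -61/512
step 11: add RED to get RBBBBRRRRBR; options L={ -1, -1/2, -1/4, -1/8, -31/256 } R={ -61/512, -15/128, -7/64, -3/32, -1/16, 0 } so -123/1024
step 12: add BLUE to get RBBBBRRRRBRB; options L={ -1, -1/2, -1/4, -1/8, -31/256, -123/1024 } R={ -61/512, -15/128, -7/64, -3/32, -1/16, 0 } so -245/2048
step 13: add BLUE to get RBBBBRRRRBRBB; options L={ -1, -1/2, -1/4, -1/8, -31/256, -123/1024, -245/2048 } R={ -61/512, -15/128, -7/64, -3/32, -1/16, 0 } so -489/4096
step 14: add BLUE to get RBBBBRRRRBRBBB; options L={ -1, -1/2, -1/4, -1/8, -31/256, -123/1024, -245/2048, -489/4096 } R={ -61/512, -15/128, -7/64, -3/32, -1/16, 0 } so -977/8192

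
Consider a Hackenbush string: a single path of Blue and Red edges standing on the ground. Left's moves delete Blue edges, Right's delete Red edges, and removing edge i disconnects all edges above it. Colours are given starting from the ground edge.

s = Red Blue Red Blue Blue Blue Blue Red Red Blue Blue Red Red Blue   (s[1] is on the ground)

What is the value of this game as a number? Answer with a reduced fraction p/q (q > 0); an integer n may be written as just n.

Build v(s[:k]) for k = 1..14, string s = Red Blue Red Blue Blue Blue Blue Red Red Blue Blue Red Red Blue.
1 of 14 · R · max L −∞ · min R 0 → -1
2 of 14 · RB · max L -1 · min R 0 → -1/2
3 of 14 · RBR · max L -1 · min R -1/2 → -3/4
4 of 14 · RBRB · max L -3/4 · min R -1/2 → -5/8
5 of 14 · RBRBB · max L -5/8 · min R -1/2 → -9/16
6 of 14 · RBRBBB · max L -9/16 · min R -1/2 → -17/32
7 of 14 · RBRBBBB · max L -17/32 · min R -1/2 → -33/64
8 of 14 · RBRBBBBR · max L -17/32 · min R -33/64 → -67/128
9 of 14 · RBRBBBBRR · max L -17/32 · min R -67/128 → -135/256
10 of 14 · RBRBBBBRRB · max L -135/256 · min R -67/128 → -269/512
11 of 14 · RBRBBBBRRBB · max L -269/512 · min R -67/128 → -537/1024
12 of 14 · RBRBBBBRRBBR · max L -269/512 · min R -537/1024 → -1075/2048
13 of 14 · RBRBBBBRRBBRR · max L -269/512 · min R -1075/2048 → -2151/4096
14 of 14 · RBRBBBBRRBBRRB · max L -2151/4096 · min R -1075/2048 → -4301/8192

-4301/8192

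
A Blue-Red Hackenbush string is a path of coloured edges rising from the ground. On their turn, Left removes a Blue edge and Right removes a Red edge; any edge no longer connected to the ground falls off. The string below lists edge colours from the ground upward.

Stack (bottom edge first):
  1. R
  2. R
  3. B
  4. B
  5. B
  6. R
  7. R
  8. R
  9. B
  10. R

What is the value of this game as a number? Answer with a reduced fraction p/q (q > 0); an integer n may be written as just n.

step 1: add R to get R; options L={ — } R={ 0 } → -1
step 2: add R to get RR; options L={ — } R={ -1, 0 } → -2
step 3: add B to get RRB; options L={ -2 } R={ -1, 0 } → -3/2
step 4: add B to get RRBB; options L={ -2, -3/2 } R={ -1, 0 } → -5/4
step 5: add B to get RRBBB; options L={ -2, -3/2, -5/4 } R={ -1, 0 } → -9/8
step 6: add R to get RRBBBR; options L={ -2, -3/2, -5/4 } R={ -9/8, -1, 0 } → -19/16
step 7: add R to get RRBBBRR; options L={ -2, -3/2, -5/4 } R={ -19/16, -9/8, -1, 0 } → -39/32
step 8: add R to get RRBBBRRR; options L={ -2, -3/2, -5/4 } R={ -39/32, -19/16, -9/8, -1, 0 } → -79/64
step 9: add B to get RRBBBRRRB; options L={ -2, -3/2, -5/4, -79/64 } R={ -39/32, -19/16, -9/8, -1, 0 } → -157/128
step 10: add R to get RRBBBRRRBR; options L={ -2, -3/2, -5/4, -79/64 } R={ -157/128, -39/32, -19/16, -9/8, -1, 0 } → -315/256

-315/256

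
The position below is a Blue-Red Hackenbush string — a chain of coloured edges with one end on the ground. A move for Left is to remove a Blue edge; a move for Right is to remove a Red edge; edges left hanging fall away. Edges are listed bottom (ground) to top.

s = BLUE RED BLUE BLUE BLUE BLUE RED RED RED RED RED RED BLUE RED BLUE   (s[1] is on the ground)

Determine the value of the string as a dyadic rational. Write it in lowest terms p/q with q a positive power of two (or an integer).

15371/16384

Build v(s[:k]) for k = 1..15, string s = BLUE RED BLUE BLUE BLUE BLUE RED RED RED RED RED RED BLUE RED BLUE.
1 of 15 · B · max L 0 · min R +∞ so 1
2 of 15 · BR · max L 0 · min R 1 so 1/2
3 of 15 · BRB · max L 1/2 · min R 1 so 3/4
4 of 15 · BRBB · max L 3/4 · min R 1 so 7/8
5 of 15 · BRBBB · max L 7/8 · min R 1 so 15/16
6 of 15 · BRBBBB · max L 15/16 · min R 1 so 31/32
7 of 15 · BRBBBBR · max L 15/16 · min R 31/32 so 61/64
8 of 15 · BRBBBBRR · max L 15/16 · min R 61/64 so 121/128
9 of 15 · BRBBBBRRR · max L 15/16 · min R 121/128 so 241/256
10 of 15 · BRBBBBRRRR · max L 15/16 · min R 241/256 so 481/512
11 of 15 · BRBBBBRRRRR · max L 15/16 · min R 481/512 so 961/1024
12 of 15 · BRBBBBRRRRRR · max L 15/16 · min R 961/1024 so 1921/2048
13 of 15 · BRBBBBRRRRRRB · max L 1921/2048 · min R 961/1024 so 3843/4096
14 of 15 · BRBBBBRRRRRRBR · max L 1921/2048 · min R 3843/4096 so 7685/8192
15 of 15 · BRBBBBRRRRRRBRB · max L 7685/8192 · min R 3843/4096 so 15371/16384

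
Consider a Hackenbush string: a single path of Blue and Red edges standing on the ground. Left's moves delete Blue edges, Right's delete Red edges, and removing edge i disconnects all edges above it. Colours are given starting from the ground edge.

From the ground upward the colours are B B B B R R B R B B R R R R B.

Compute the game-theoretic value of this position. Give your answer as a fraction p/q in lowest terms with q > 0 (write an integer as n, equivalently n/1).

value_1 [B]  L=[0]  R=[(no moves)]  — 1
value_2 [BB]  L=[0, 1]  R=[(no moves)]  — 2
value_3 [BBB]  L=[0, 1, 2]  R=[(no moves)]  — 3
value_4 [BBBB]  L=[0, 1, 2, 3]  R=[(no moves)]  — 4
value_5 [BBBBR]  L=[0, 1, 2, 3]  R=[4]  — 7/2
value_6 [BBBBRR]  L=[0, 1, 2, 3]  R=[7/2, 4]  — 13/4
value_7 [BBBBRRB]  L=[0, 1, 2, 3, 13/4]  R=[7/2, 4]  — 27/8
value_8 [BBBBRRBR]  L=[0, 1, 2, 3, 13/4]  R=[27/8, 7/2, 4]  — 53/16
value_9 [BBBBRRBRB]  L=[0, 1, 2, 3, 13/4, 53/16]  R=[27/8, 7/2, 4]  — 107/32
value_10 [BBBBRRBRBB]  L=[0, 1, 2, 3, 13/4, 53/16, 107/32]  R=[27/8, 7/2, 4]  — 215/64
value_11 [BBBBRRBRBBR]  L=[0, 1, 2, 3, 13/4, 53/16, 107/32]  R=[215/64, 27/8, 7/2, 4]  — 429/128
value_12 [BBBBRRBRBBRR]  L=[0, 1, 2, 3, 13/4, 53/16, 107/32]  R=[429/128, 215/64, 27/8, 7/2, 4]  — 857/256
value_13 [BBBBRRBRBBRRR]  L=[0, 1, 2, 3, 13/4, 53/16, 107/32]  R=[857/256, 429/128, 215/64, 27/8, 7/2, 4]  — 1713/512
value_14 [BBBBRRBRBBRRRR]  L=[0, 1, 2, 3, 13/4, 53/16, 107/32]  R=[1713/512, 857/256, 429/128, 215/64, 27/8, 7/2, 4]  — 3425/1024
value_15 [BBBBRRBRBBRRRRB]  L=[0, 1, 2, 3, 13/4, 53/16, 107/32, 3425/1024]  R=[1713/512, 857/256, 429/128, 215/64, 27/8, 7/2, 4]  — 6851/2048

6851/2048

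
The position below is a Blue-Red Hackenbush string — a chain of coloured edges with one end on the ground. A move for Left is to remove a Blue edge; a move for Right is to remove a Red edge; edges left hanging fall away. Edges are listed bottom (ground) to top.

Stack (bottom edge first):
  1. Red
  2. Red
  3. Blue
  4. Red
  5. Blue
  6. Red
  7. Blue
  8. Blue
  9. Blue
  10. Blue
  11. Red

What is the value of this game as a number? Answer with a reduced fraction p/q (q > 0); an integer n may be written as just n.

-835/512

Build v(s[:k]) for k = 1..11, string s = Red Red Blue Red Blue Red Blue Blue Blue Blue Red.
R: Left {  }, Right { 0 } so simplest -1
RR: Left {  }, Right { -1, 0 } so simplest -2
RRB: Left { -2 }, Right { -1, 0 } so simplest -3/2
RRBR: Left { -2 }, Right { -3/2, -1, 0 } so simplest -7/4
RRBRB: Left { -2, -7/4 }, Right { -3/2, -1, 0 } so simplest -13/8
RRBRBR: Left { -2, -7/4 }, Right { -13/8, -3/2, -1, 0 } so simplest -27/16
RRBRBRB: Left { -2, -7/4, -27/16 }, Right { -13/8, -3/2, -1, 0 } so simplest -53/32
RRBRBRBB: Left { -2, -7/4, -27/16, -53/32 }, Right { -13/8, -3/2, -1, 0 } so simplest -105/64
RRBRBRBBB: Left { -2, -7/4, -27/16, -53/32, -105/64 }, Right { -13/8, -3/2, -1, 0 } so simplest -209/128
RRBRBRBBBB: Left { -2, -7/4, -27/16, -53/32, -105/64, -209/128 }, Right { -13/8, -3/2, -1, 0 } so simplest -417/256
RRBRBRBBBBR: Left { -2, -7/4, -27/16, -53/32, -105/64, -209/128 }, Right { -417/256, -13/8, -3/2, -1, 0 } so simplest -835/512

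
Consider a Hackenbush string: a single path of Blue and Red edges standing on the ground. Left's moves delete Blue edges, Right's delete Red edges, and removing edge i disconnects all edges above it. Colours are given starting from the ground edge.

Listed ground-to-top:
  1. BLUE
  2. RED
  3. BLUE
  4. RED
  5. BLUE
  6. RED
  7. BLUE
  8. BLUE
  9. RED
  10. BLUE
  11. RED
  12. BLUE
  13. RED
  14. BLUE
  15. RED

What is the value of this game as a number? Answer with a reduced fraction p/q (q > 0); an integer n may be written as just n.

11093/16384

1 of 15 · B · max L 0 · min R +∞ -> 1
2 of 15 · BR · max L 0 · min R 1 -> 1/2
3 of 15 · BRB · max L 1/2 · min R 1 -> 3/4
4 of 15 · BRBR · max L 1/2 · min R 3/4 -> 5/8
5 of 15 · BRBRB · max L 5/8 · min R 3/4 -> 11/16
6 of 15 · BRBRBR · max L 5/8 · min R 11/16 -> 21/32
7 of 15 · BRBRBRB · max L 21/32 · min R 11/16 -> 43/64
8 of 15 · BRBRBRBB · max L 43/64 · min R 11/16 -> 87/128
9 of 15 · BRBRBRBBR · max L 43/64 · min R 87/128 -> 173/256
10 of 15 · BRBRBRBBRB · max L 173/256 · min R 87/128 -> 347/512
11 of 15 · BRBRBRBBRBR · max L 173/256 · min R 347/512 -> 693/1024
12 of 15 · BRBRBRBBRBRB · max L 693/1024 · min R 347/512 -> 1387/2048
13 of 15 · BRBRBRBBRBRBR · max L 693/1024 · min R 1387/2048 -> 2773/4096
14 of 15 · BRBRBRBBRBRBRB · max L 2773/4096 · min R 1387/2048 -> 5547/8192
15 of 15 · BRBRBRBBRBRBRBR · max L 2773/4096 · min R 5547/8192 -> 11093/16384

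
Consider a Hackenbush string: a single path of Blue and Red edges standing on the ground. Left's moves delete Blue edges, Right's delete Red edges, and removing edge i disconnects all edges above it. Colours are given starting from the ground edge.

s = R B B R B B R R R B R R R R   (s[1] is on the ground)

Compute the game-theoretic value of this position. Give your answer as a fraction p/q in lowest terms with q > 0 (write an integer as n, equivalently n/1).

-2527/8192

Prefix values for R B B R B B R R R B R R R R via {L|R} + simplicity:
G(R) = { · | 0 } gives -1
G(RB) = { -1 | 0 } gives -1/2
G(RBB) = { -1; -1/2 | 0 } gives -1/4
G(RBBR) = { -1; -1/2 | -1/4; 0 } gives -3/8
G(RBBRB) = { -1; -1/2; -3/8 | -1/4; 0 } gives -5/16
G(RBBRBB) = { -1; -1/2; -3/8; -5/16 | -1/4; 0 } gives -9/32
G(RBBRBBR) = { -1; -1/2; -3/8; -5/16 | -9/32; -1/4; 0 } gives -19/64
G(RBBRBBRR) = { -1; -1/2; -3/8; -5/16 | -19/64; -9/32; -1/4; 0 } gives -39/128
G(RBBRBBRRR) = { -1; -1/2; -3/8; -5/16 | -39/128; -19/64; -9/32; -1/4; 0 } gives -79/256
G(RBBRBBRRRB) = { -1; -1/2; -3/8; -5/16; -79/256 | -39/128; -19/64; -9/32; -1/4; 0 } gives -157/512
G(RBBRBBRRRBR) = { -1; -1/2; -3/8; -5/16; -79/256 | -157/512; -39/128; -19/64; -9/32; -1/4; 0 } gives -315/1024
G(RBBRBBRRRBRR) = { -1; -1/2; -3/8; -5/16; -79/256 | -315/1024; -157/512; -39/128; -19/64; -9/32; -1/4; 0 } gives -631/2048
G(RBBRBBRRRBRRR) = { -1; -1/2; -3/8; -5/16; -79/256 | -631/2048; -315/1024; -157/512; -39/128; -19/64; -9/32; -1/4; 0 } gives -1263/4096
G(RBBRBBRRRBRRRR) = { -1; -1/2; -3/8; -5/16; -79/256 | -1263/4096; -631/2048; -315/1024; -157/512; -39/128; -19/64; -9/32; -1/4; 0 } gives -2527/8192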